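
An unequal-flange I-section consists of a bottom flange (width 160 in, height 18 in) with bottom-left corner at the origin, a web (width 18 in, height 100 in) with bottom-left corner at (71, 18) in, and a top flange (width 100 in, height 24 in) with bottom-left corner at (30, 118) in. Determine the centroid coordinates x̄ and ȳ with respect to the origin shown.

x̄ = 80.00 in, ȳ = 65.02 in

bottom flange: A = 160 × 18 = 2880.00, centroid at (80.00, 9.00).
web: A = 18 × 100 = 1800.00, centroid at (80.00, 68.00).
top flange: A = 100 × 24 = 2400.00, centroid at (80.00, 130.00).
ΣA = 7080.00 in²
ΣAx̄ = (2880.00)(80.00) + (1800.00)(80.00) + (2400.00)(80.00) = 566400.00 in³
ΣAȳ = (2880.00)(9.00) + (1800.00)(68.00) + (2400.00)(130.00) = 460320.00 in³
x̄ = 566400.00 / 7080.00 = 80.00 in
ȳ = 460320.00 / 7080.00 = 65.02 in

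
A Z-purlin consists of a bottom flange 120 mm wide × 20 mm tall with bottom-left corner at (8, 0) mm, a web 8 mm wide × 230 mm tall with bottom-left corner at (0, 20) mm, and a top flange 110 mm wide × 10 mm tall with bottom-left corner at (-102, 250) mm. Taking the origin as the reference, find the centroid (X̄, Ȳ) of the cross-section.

bottom flange: A = 120 × 20 = 2400.00, centroid at (68.00, 10.00).
web: A = 8 × 230 = 1840.00, centroid at (4.00, 135.00).
top flange: A = 110 × 10 = 1100.00, centroid at (-47.00, 255.00).
ΣA = 5340.00 mm²
ΣAX̄ = (2400.00)(68.00) + (1840.00)(4.00) + (1100.00)(-47.00) = 118860.00 mm³
ΣAȲ = (2400.00)(10.00) + (1840.00)(135.00) + (1100.00)(255.00) = 552900.00 mm³
X̄ = 118860.00 / 5340.00 = 22.26 mm
Ȳ = 552900.00 / 5340.00 = 103.54 mm

X̄ = 22.26 mm, Ȳ = 103.54 mm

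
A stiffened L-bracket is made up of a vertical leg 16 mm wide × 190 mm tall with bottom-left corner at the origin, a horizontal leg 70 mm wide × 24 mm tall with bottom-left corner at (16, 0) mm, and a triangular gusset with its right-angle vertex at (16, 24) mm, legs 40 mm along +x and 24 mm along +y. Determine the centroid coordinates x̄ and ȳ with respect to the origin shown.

x̄ = 23.86 mm, ȳ = 62.37 mm

vertical leg: A = 16 × 190 = 3040.00, centroid at (8.00, 95.00).
horizontal leg: A = 70 × 24 = 1680.00, centroid at (51.00, 12.00).
gusset: A = ½·40·24 = 480.00, centroid at (29.33, 32.00).
ΣA = 5200.00 mm²
ΣAx̄ = (3040.00)(8.00) + (1680.00)(51.00) + (480.00)(29.33) = 124080.00 mm³
ΣAȳ = (3040.00)(95.00) + (1680.00)(12.00) + (480.00)(32.00) = 324320.00 mm³
x̄ = 124080.00 / 5200.00 = 23.86 mm
ȳ = 324320.00 / 5200.00 = 62.37 mm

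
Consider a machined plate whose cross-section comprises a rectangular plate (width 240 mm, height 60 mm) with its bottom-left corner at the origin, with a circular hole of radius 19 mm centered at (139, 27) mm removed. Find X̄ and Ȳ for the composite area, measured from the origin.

X̄ = 118.38 mm, Ȳ = 30.26 mm

plate: A = 240 × 60 = 14400.00, centroid at (120.00, 30.00).
hole: A = −π·19² = -1134.11, centroid at (139.00, 27.00).
ΣA = 13265.89 mm²
ΣAX̄ = (14400.00)(120.00) + (-1134.11)(139.00) = 1570358.02 mm³
ΣAȲ = (14400.00)(30.00) + (-1134.11)(27.00) = 401378.90 mm³
X̄ = 1570358.02 / 13265.89 = 118.38 mm
Ȳ = 401378.90 / 13265.89 = 30.26 mm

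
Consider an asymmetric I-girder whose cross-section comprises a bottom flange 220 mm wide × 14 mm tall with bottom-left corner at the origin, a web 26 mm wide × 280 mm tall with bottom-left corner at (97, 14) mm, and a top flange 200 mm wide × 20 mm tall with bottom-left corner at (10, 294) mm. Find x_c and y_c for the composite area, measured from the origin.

x_c = 110.00 mm, y_c = 164.25 mm

Part | A | x̄ᵢ | ȳᵢ | A·x̄ᵢ | A·ȳᵢ
bottom flange | 3080.00 | 110.00 | 7.00 | 338800.00 | 21560.00
web | 7280.00 | 110.00 | 154.00 | 800800.00 | 1121120.00
top flange | 4000.00 | 110.00 | 304.00 | 440000.00 | 1216000.00
Σ | 14360.00 |  |  | 1579600.00 | 2358680.00
x_c = 1579600.00 / 14360.00 = 110.00 mm
y_c = 2358680.00 / 14360.00 = 164.25 mm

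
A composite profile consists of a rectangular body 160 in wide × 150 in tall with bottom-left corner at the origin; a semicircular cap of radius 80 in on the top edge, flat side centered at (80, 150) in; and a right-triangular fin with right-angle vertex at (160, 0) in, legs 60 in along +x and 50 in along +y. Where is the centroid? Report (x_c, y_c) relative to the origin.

rectangular body: A = 160 × 150 = 24000.00, centroid at (80.00, 75.00).
semicircular top: A = ½π·80² = 10053.10, centroid at (80.00, 183.95).
triangular fin: A = ½·60·50 = 1500.00, centroid at (180.00, 16.67).
ΣA = 35553.10 in², ΣAx_c = 2994247.72 in³, ΣAy_c = 3674297.81 in³.
x_c = 2994247.72/35553.10 = 84.22 in; y_c = 3674297.81/35553.10 = 103.35 in.

x_c = 84.22 in, y_c = 103.35 in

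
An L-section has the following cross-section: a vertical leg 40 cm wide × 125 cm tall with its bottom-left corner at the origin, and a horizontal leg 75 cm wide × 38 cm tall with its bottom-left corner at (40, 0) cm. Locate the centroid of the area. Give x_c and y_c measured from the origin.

x_c = 40.88 cm, y_c = 46.71 cm

Part | A | x̄ᵢ | ȳᵢ | A·x̄ᵢ | A·ȳᵢ
vertical leg | 5000.00 | 20.00 | 62.50 | 100000.00 | 312500.00
horizontal leg | 2850.00 | 77.50 | 19.00 | 220875.00 | 54150.00
Σ | 7850.00 |  |  | 320875.00 | 366650.00
x_c = 320875.00 / 7850.00 = 40.88 cm
y_c = 366650.00 / 7850.00 = 46.71 cm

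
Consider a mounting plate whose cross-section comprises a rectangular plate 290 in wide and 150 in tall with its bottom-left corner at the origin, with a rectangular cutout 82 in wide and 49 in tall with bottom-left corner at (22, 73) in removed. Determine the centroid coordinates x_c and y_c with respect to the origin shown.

plate: A = 290 × 150 = 43500.00, centroid at (145.00, 75.00).
hole: A = −(82 × 49) = -4018.00, centroid at (63.00, 97.50).
ΣA = 39482.00 in²
ΣAx_c = (43500.00)(145.00) + (-4018.00)(63.00) = 6054366.00 in³
ΣAy_c = (43500.00)(75.00) + (-4018.00)(97.50) = 2870745.00 in³
x_c = 6054366.00 / 39482.00 = 153.34 in
y_c = 2870745.00 / 39482.00 = 72.71 in

x_c = 153.34 in, y_c = 72.71 in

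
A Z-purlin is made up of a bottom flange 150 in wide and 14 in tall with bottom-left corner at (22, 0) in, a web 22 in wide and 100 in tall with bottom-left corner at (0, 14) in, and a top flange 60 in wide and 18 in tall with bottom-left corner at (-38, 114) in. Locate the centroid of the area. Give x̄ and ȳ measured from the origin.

x̄ = 40.75 in, ȳ = 53.59 in

Part | A | x̄ᵢ | ȳᵢ | A·x̄ᵢ | A·ȳᵢ
bottom flange | 2100.00 | 97.00 | 7.00 | 203700.00 | 14700.00
web | 2200.00 | 11.00 | 64.00 | 24200.00 | 140800.00
top flange | 1080.00 | -8.00 | 123.00 | -8640.00 | 132840.00
Σ | 5380.00 |  |  | 219260.00 | 288340.00
x̄ = 219260.00 / 5380.00 = 40.75 in
ȳ = 288340.00 / 5380.00 = 53.59 in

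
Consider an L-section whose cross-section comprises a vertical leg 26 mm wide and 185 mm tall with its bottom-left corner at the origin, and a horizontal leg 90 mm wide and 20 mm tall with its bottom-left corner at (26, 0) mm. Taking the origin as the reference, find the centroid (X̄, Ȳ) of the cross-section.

Part | A | x̄ᵢ | ȳᵢ | A·x̄ᵢ | A·ȳᵢ
vertical leg | 4810.00 | 13.00 | 92.50 | 62530.00 | 444925.00
horizontal leg | 1800.00 | 71.00 | 10.00 | 127800.00 | 18000.00
Σ | 6610.00 |  |  | 190330.00 | 462925.00
X̄ = 190330.00 / 6610.00 = 28.79 mm
Ȳ = 462925.00 / 6610.00 = 70.03 mm

X̄ = 28.79 mm, Ȳ = 70.03 mm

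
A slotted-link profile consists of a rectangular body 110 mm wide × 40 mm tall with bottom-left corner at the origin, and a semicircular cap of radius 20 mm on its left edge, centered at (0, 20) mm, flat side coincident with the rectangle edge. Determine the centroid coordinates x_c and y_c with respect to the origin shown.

Part | A | x̄ᵢ | ȳᵢ | A·x̄ᵢ | A·ȳᵢ
rectangular body | 4400.00 | 55.00 | 20.00 | 242000.00 | 88000.00
semicircular end | 628.32 | -8.49 | 20.00 | -5333.33 | 12566.37
Σ | 5028.32 |  |  | 236666.67 | 100566.37
x_c = 236666.67 / 5028.32 = 47.07 mm
y_c = 100566.37 / 5028.32 = 20.00 mm

x_c = 47.07 mm, y_c = 20.00 mm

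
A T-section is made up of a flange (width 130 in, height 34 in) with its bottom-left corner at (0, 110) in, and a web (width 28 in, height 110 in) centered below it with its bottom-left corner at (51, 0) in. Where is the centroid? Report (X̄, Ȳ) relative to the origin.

X̄ = 65.00 in, Ȳ = 97.43 in

web: A = 28 × 110 = 3080.00, centroid at (65.00, 55.00).
flange: A = 130 × 34 = 4420.00, centroid at (65.00, 127.00).
ΣA = 7500.00 in²
ΣAX̄ = (3080.00)(65.00) + (4420.00)(65.00) = 487500.00 in³
ΣAȲ = (3080.00)(55.00) + (4420.00)(127.00) = 730740.00 in³
X̄ = 487500.00 / 7500.00 = 65.00 in
Ȳ = 730740.00 / 7500.00 = 97.43 in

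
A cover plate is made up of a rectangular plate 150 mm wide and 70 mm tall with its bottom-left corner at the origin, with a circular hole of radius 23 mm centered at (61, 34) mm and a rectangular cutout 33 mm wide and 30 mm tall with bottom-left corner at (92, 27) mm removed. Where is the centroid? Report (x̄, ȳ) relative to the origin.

x̄ = 73.74 mm, ȳ = 34.33 mm

Part | A | x̄ᵢ | ȳᵢ | A·x̄ᵢ | A·ȳᵢ
plate | 10500.00 | 75.00 | 35.00 | 787500.00 | 367500.00
hole 1 | -1661.90 | 61.00 | 34.00 | -101376.05 | -56504.69
hole 2 | -990.00 | 108.50 | 42.00 | -107415.00 | -41580.00
Σ | 7848.10 |  |  | 578708.95 | 269415.31
x̄ = 578708.95 / 7848.10 = 73.74 mm
ȳ = 269415.31 / 7848.10 = 34.33 mm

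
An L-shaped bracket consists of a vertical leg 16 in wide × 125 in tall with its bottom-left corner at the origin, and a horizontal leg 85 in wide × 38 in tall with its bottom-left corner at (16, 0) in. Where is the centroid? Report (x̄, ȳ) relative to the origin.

x̄ = 39.19 in, ȳ = 35.63 in

Part | A | x̄ᵢ | ȳᵢ | A·x̄ᵢ | A·ȳᵢ
vertical leg | 2000.00 | 8.00 | 62.50 | 16000.00 | 125000.00
horizontal leg | 3230.00 | 58.50 | 19.00 | 188955.00 | 61370.00
Σ | 5230.00 |  |  | 204955.00 | 186370.00
x̄ = 204955.00 / 5230.00 = 39.19 in
ȳ = 186370.00 / 5230.00 = 35.63 in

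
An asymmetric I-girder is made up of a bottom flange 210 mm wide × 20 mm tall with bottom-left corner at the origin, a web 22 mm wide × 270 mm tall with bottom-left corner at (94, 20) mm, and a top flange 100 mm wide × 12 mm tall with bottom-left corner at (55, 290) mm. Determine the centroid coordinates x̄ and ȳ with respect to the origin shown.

x̄ = 105.00 mm, ȳ = 116.22 mm

bottom flange: A = 210 × 20 = 4200.00, centroid at (105.00, 10.00).
web: A = 22 × 270 = 5940.00, centroid at (105.00, 155.00).
top flange: A = 100 × 12 = 1200.00, centroid at (105.00, 296.00).
ΣA = 11340.00 mm², ΣAx̄ = 1190700.00 mm³, ΣAȳ = 1317900.00 mm³.
x̄ = 1190700.00/11340.00 = 105.00 mm; ȳ = 1317900.00/11340.00 = 116.22 mm.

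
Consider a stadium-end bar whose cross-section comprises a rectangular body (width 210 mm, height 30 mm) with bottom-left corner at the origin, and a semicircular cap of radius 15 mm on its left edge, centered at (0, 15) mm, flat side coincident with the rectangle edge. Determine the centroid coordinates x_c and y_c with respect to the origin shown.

rectangular body: A = 210 × 30 = 6300.00, centroid at (105.00, 15.00).
semicircular end: A = ½π·15² = 353.43, centroid at (-6.37, 15.00).
ΣA = 6653.43 mm²
ΣAx_c = (6300.00)(105.00) + (353.43)(-6.37) = 659250.00 mm³
ΣAy_c = (6300.00)(15.00) + (353.43)(15.00) = 99801.44 mm³
x_c = 659250.00 / 6653.43 = 99.08 mm
y_c = 99801.44 / 6653.43 = 15.00 mm

x_c = 99.08 mm, y_c = 15.00 mm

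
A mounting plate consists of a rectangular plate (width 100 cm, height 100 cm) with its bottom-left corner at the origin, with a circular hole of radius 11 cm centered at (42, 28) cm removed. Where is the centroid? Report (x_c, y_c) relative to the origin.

Part | A | x̄ᵢ | ȳᵢ | A·x̄ᵢ | A·ȳᵢ
plate | 10000.00 | 50.00 | 50.00 | 500000.00 | 500000.00
hole | -380.13 | 42.00 | 28.00 | -15965.57 | -10643.72
Σ | 9619.87 |  |  | 484034.43 | 489356.28
x_c = 484034.43 / 9619.87 = 50.32 cm
y_c = 489356.28 / 9619.87 = 50.87 cm

x_c = 50.32 cm, y_c = 50.87 cm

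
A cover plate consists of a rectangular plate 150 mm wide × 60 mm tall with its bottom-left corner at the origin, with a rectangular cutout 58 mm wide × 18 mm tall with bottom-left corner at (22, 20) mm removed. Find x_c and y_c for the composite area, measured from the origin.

Part | A | x̄ᵢ | ȳᵢ | A·x̄ᵢ | A·ȳᵢ
plate | 9000.00 | 75.00 | 30.00 | 675000.00 | 270000.00
hole | -1044.00 | 51.00 | 29.00 | -53244.00 | -30276.00
Σ | 7956.00 |  |  | 621756.00 | 239724.00
x_c = 621756.00 / 7956.00 = 78.15 mm
y_c = 239724.00 / 7956.00 = 30.13 mm

x_c = 78.15 mm, y_c = 30.13 mm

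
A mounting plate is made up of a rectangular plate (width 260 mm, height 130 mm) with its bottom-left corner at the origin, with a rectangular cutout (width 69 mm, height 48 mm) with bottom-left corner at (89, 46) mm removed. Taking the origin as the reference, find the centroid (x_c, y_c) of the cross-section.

x_c = 130.71 mm, y_c = 64.46 mm

plate: A = 260 × 130 = 33800.00, centroid at (130.00, 65.00).
hole: A = −(69 × 48) = -3312.00, centroid at (123.50, 70.00).
ΣA = 30488.00 mm²
ΣAx_c = (33800.00)(130.00) + (-3312.00)(123.50) = 3984968.00 mm³
ΣAy_c = (33800.00)(65.00) + (-3312.00)(70.00) = 1965160.00 mm³
x_c = 3984968.00 / 30488.00 = 130.71 mm
y_c = 1965160.00 / 30488.00 = 64.46 mm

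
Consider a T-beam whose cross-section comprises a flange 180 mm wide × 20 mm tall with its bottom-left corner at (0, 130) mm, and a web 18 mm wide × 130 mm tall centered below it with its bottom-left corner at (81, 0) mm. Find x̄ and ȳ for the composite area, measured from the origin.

x̄ = 90.00 mm, ȳ = 110.45 mm

Part | A | x̄ᵢ | ȳᵢ | A·x̄ᵢ | A·ȳᵢ
web | 2340.00 | 90.00 | 65.00 | 210600.00 | 152100.00
flange | 3600.00 | 90.00 | 140.00 | 324000.00 | 504000.00
Σ | 5940.00 |  |  | 534600.00 | 656100.00
x̄ = 534600.00 / 5940.00 = 90.00 mm
ȳ = 656100.00 / 5940.00 = 110.45 mm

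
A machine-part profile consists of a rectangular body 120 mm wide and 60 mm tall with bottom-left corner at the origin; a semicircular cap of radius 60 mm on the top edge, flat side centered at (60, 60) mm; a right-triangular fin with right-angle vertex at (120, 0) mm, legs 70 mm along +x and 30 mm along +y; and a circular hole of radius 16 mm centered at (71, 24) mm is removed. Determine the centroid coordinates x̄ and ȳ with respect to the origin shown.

x̄ = 66.00 mm, ȳ = 52.71 mm

rectangular body: A = 120 × 60 = 7200.00, centroid at (60.00, 30.00).
semicircular top: A = ½π·60² = 5654.87, centroid at (60.00, 85.46).
triangular fin: A = ½·70·30 = 1050.00, centroid at (143.33, 10.00).
hole: A = −π·16² = -804.25, centroid at (71.00, 24.00).
ΣA = 13100.62 mm²
ΣAx̄ = (7200.00)(60.00) + (5654.87)(60.00) + (1050.00)(143.33) + (-804.25)(71.00) = 864690.42 mm³
ΣAȳ = (7200.00)(30.00) + (5654.87)(85.46) + (1050.00)(10.00) + (-804.25)(24.00) = 690490.06 mm³
x̄ = 864690.42 / 13100.62 = 66.00 mm
ȳ = 690490.06 / 13100.62 = 52.71 mm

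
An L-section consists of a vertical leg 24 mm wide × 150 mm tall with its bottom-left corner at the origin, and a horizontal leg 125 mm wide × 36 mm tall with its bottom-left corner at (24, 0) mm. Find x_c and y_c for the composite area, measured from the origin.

Part | A | x̄ᵢ | ȳᵢ | A·x̄ᵢ | A·ȳᵢ
vertical leg | 3600.00 | 12.00 | 75.00 | 43200.00 | 270000.00
horizontal leg | 4500.00 | 86.50 | 18.00 | 389250.00 | 81000.00
Σ | 8100.00 |  |  | 432450.00 | 351000.00
x_c = 432450.00 / 8100.00 = 53.39 mm
y_c = 351000.00 / 8100.00 = 43.33 mm

x_c = 53.39 mm, y_c = 43.33 mm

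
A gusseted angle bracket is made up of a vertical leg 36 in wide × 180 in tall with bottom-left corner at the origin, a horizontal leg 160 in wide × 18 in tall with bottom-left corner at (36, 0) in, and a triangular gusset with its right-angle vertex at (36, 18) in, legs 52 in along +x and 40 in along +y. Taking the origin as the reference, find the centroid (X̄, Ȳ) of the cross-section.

Part | A | x̄ᵢ | ȳᵢ | A·x̄ᵢ | A·ȳᵢ
vertical leg | 6480.00 | 18.00 | 90.00 | 116640.00 | 583200.00
horizontal leg | 2880.00 | 116.00 | 9.00 | 334080.00 | 25920.00
gusset | 1040.00 | 53.33 | 31.33 | 55466.67 | 32586.67
Σ | 10400.00 |  |  | 506186.67 | 641706.67
X̄ = 506186.67 / 10400.00 = 48.67 in
Ȳ = 641706.67 / 10400.00 = 61.70 in

X̄ = 48.67 in, Ȳ = 61.70 in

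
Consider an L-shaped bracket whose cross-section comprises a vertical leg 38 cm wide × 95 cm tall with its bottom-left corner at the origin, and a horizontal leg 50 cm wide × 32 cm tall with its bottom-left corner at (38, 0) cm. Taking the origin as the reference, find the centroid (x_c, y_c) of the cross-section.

Part | A | x̄ᵢ | ȳᵢ | A·x̄ᵢ | A·ȳᵢ
vertical leg | 3610.00 | 19.00 | 47.50 | 68590.00 | 171475.00
horizontal leg | 1600.00 | 63.00 | 16.00 | 100800.00 | 25600.00
Σ | 5210.00 |  |  | 169390.00 | 197075.00
x_c = 169390.00 / 5210.00 = 32.51 cm
y_c = 197075.00 / 5210.00 = 37.83 cm

x_c = 32.51 cm, y_c = 37.83 cm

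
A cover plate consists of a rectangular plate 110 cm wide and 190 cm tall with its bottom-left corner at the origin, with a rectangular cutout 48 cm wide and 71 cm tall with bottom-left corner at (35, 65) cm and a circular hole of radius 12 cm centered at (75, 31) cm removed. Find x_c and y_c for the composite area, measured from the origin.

x_c = 53.67 cm, y_c = 95.60 cm

plate: A = 110 × 190 = 20900.00, centroid at (55.00, 95.00).
hole 1: A = −(48 × 71) = -3408.00, centroid at (59.00, 100.50).
hole 2: A = −π·12² = -452.39, centroid at (75.00, 31.00).
ΣA = 17039.61 cm²
ΣAx_c = (20900.00)(55.00) + (-3408.00)(59.00) + (-452.39)(75.00) = 914498.80 cm³
ΣAy_c = (20900.00)(95.00) + (-3408.00)(100.50) + (-452.39)(31.00) = 1628971.93 cm³
x_c = 914498.80 / 17039.61 = 53.67 cm
y_c = 1628971.93 / 17039.61 = 95.60 cm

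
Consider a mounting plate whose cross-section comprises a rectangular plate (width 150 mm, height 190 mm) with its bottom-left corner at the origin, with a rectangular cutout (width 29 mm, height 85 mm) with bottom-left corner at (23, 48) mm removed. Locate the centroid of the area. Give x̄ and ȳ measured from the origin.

plate: A = 150 × 190 = 28500.00, centroid at (75.00, 95.00).
hole: A = −(29 × 85) = -2465.00, centroid at (37.50, 90.50).
ΣA = 26035.00 mm², ΣAx̄ = 2045062.50 mm³, ΣAȳ = 2484417.50 mm³.
x̄ = 2045062.50/26035.00 = 78.55 mm; ȳ = 2484417.50/26035.00 = 95.43 mm.

x̄ = 78.55 mm, ȳ = 95.43 mm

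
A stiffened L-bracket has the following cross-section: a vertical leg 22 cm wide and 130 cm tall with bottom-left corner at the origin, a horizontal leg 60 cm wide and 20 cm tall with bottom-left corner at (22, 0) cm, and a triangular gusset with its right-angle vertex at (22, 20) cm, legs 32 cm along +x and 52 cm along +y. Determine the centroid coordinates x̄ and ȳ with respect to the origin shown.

x̄ = 24.74 cm, ȳ = 46.80 cm

vertical leg: A = 22 × 130 = 2860.00, centroid at (11.00, 65.00).
horizontal leg: A = 60 × 20 = 1200.00, centroid at (52.00, 10.00).
gusset: A = ½·32·52 = 832.00, centroid at (32.67, 37.33).
ΣA = 4892.00 cm², ΣAx̄ = 121038.67 cm³, ΣAȳ = 228961.33 cm³.
x̄ = 121038.67/4892.00 = 24.74 cm; ȳ = 228961.33/4892.00 = 46.80 cm.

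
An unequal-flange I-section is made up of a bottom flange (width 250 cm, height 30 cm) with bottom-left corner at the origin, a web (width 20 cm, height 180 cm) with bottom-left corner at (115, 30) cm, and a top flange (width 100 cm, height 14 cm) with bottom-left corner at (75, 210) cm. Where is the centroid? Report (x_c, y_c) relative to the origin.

x_c = 125.00 cm, y_c = 67.86 cm

Part | A | x̄ᵢ | ȳᵢ | A·x̄ᵢ | A·ȳᵢ
bottom flange | 7500.00 | 125.00 | 15.00 | 937500.00 | 112500.00
web | 3600.00 | 125.00 | 120.00 | 450000.00 | 432000.00
top flange | 1400.00 | 125.00 | 217.00 | 175000.00 | 303800.00
Σ | 12500.00 |  |  | 1562500.00 | 848300.00
x_c = 1562500.00 / 12500.00 = 125.00 cm
y_c = 848300.00 / 12500.00 = 67.86 cm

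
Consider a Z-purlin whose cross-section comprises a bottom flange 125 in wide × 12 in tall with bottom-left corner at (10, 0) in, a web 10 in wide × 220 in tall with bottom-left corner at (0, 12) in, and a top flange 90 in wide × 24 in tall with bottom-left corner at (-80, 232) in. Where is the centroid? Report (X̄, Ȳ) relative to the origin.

bottom flange: A = 125 × 12 = 1500.00, centroid at (72.50, 6.00).
web: A = 10 × 220 = 2200.00, centroid at (5.00, 122.00).
top flange: A = 90 × 24 = 2160.00, centroid at (-35.00, 244.00).
ΣA = 5860.00 in², ΣAX̄ = 44150.00 in³, ΣAȲ = 804440.00 in³.
X̄ = 44150.00/5860.00 = 7.53 in; Ȳ = 804440.00/5860.00 = 137.28 in.

X̄ = 7.53 in, Ȳ = 137.28 in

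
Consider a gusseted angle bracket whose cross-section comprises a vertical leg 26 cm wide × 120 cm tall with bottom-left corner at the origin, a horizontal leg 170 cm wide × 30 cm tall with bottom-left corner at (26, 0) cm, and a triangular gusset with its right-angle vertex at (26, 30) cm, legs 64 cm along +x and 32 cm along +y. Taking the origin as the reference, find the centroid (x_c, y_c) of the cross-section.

vertical leg: A = 26 × 120 = 3120.00, centroid at (13.00, 60.00).
horizontal leg: A = 170 × 30 = 5100.00, centroid at (111.00, 15.00).
gusset: A = ½·64·32 = 1024.00, centroid at (47.33, 40.67).
ΣA = 9244.00 cm²
ΣAx_c = (3120.00)(13.00) + (5100.00)(111.00) + (1024.00)(47.33) = 655129.33 cm³
ΣAy_c = (3120.00)(60.00) + (5100.00)(15.00) + (1024.00)(40.67) = 305342.67 cm³
x_c = 655129.33 / 9244.00 = 70.87 cm
y_c = 305342.67 / 9244.00 = 33.03 cm

x_c = 70.87 cm, y_c = 33.03 cm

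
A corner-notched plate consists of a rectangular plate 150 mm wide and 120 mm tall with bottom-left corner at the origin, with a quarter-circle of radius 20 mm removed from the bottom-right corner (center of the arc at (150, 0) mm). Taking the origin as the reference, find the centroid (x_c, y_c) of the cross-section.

Part | A | x̄ᵢ | ȳᵢ | A·x̄ᵢ | A·ȳᵢ
plate | 18000.00 | 75.00 | 60.00 | 1350000.00 | 1080000.00
removed quarter-circle | -314.16 | 141.51 | 8.49 | -44457.22 | -2666.67
Σ | 17685.84 |  |  | 1305542.78 | 1077333.33
x_c = 1305542.78 / 17685.84 = 73.82 mm
y_c = 1077333.33 / 17685.84 = 60.92 mm

x_c = 73.82 mm, y_c = 60.92 mm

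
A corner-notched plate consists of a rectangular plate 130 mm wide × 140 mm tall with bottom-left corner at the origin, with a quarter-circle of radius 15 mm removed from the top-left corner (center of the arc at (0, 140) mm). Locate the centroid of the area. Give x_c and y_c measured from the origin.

Part | A | x̄ᵢ | ȳᵢ | A·x̄ᵢ | A·ȳᵢ
plate | 18200.00 | 65.00 | 70.00 | 1183000.00 | 1274000.00
removed quarter-circle | -176.71 | 6.37 | 133.63 | -1125.00 | -23615.04
Σ | 18023.29 |  |  | 1181875.00 | 1250384.96
x_c = 1181875.00 / 18023.29 = 65.57 mm
y_c = 1250384.96 / 18023.29 = 69.38 mm

x_c = 65.57 mm, y_c = 69.38 mm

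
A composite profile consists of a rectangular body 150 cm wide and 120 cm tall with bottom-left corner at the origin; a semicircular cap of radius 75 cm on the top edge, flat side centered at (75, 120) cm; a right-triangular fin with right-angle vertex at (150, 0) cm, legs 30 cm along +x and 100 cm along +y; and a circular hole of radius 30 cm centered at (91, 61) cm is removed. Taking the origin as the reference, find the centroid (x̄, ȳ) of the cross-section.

x̄ = 78.22 cm, ȳ = 90.13 cm

rectangular body: A = 150 × 120 = 18000.00, centroid at (75.00, 60.00).
semicircular top: A = ½π·75² = 8835.73, centroid at (75.00, 151.83).
triangular fin: A = ½·30·100 = 1500.00, centroid at (160.00, 33.33).
hole: A = −π·30² = -2827.43, centroid at (91.00, 61.00).
ΣA = 25508.30 cm², ΣAx̄ = 1995383.26 cm³, ΣAȳ = 2299064.08 cm³.
x̄ = 1995383.26/25508.30 = 78.22 cm; ȳ = 2299064.08/25508.30 = 90.13 cm.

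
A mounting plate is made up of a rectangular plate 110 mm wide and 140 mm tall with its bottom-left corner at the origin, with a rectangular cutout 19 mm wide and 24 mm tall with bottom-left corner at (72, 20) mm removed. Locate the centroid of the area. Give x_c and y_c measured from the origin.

plate: A = 110 × 140 = 15400.00, centroid at (55.00, 70.00).
hole: A = −(19 × 24) = -456.00, centroid at (81.50, 32.00).
ΣA = 14944.00 mm², ΣAx_c = 809836.00 mm³, ΣAy_c = 1063408.00 mm³.
x_c = 809836.00/14944.00 = 54.19 mm; y_c = 1063408.00/14944.00 = 71.16 mm.

x_c = 54.19 mm, y_c = 71.16 mm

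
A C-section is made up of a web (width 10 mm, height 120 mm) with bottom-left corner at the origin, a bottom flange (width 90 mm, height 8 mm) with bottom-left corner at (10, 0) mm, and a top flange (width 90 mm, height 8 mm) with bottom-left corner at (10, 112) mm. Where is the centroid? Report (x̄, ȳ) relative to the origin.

web: A = 10 × 120 = 1200.00, centroid at (5.00, 60.00).
bottom flange: A = 90 × 8 = 720.00, centroid at (55.00, 4.00).
top flange: A = 90 × 8 = 720.00, centroid at (55.00, 116.00).
ΣA = 2640.00 mm²
ΣAx̄ = (1200.00)(5.00) + (720.00)(55.00) + (720.00)(55.00) = 85200.00 mm³
ΣAȳ = (1200.00)(60.00) + (720.00)(4.00) + (720.00)(116.00) = 158400.00 mm³
x̄ = 85200.00 / 2640.00 = 32.27 mm
ȳ = 158400.00 / 2640.00 = 60.00 mm

x̄ = 32.27 mm, ȳ = 60.00 mm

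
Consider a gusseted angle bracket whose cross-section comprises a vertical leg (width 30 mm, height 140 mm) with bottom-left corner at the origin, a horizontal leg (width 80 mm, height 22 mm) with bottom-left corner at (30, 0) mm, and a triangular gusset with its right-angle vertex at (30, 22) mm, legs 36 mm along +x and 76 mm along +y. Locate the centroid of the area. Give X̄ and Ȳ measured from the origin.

X̄ = 33.25 mm, Ȳ = 51.60 mm

vertical leg: A = 30 × 140 = 4200.00, centroid at (15.00, 70.00).
horizontal leg: A = 80 × 22 = 1760.00, centroid at (70.00, 11.00).
gusset: A = ½·36·76 = 1368.00, centroid at (42.00, 47.33).
ΣA = 7328.00 mm², ΣAX̄ = 243656.00 mm³, ΣAȲ = 378112.00 mm³.
X̄ = 243656.00/7328.00 = 33.25 mm; Ȳ = 378112.00/7328.00 = 51.60 mm.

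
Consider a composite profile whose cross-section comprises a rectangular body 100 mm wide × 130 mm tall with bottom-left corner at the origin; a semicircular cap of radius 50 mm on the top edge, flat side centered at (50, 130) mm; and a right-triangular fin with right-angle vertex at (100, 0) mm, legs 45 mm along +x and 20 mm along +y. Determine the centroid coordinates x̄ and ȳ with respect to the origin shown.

rectangular body: A = 100 × 130 = 13000.00, centroid at (50.00, 65.00).
semicircular top: A = ½π·50² = 3926.99, centroid at (50.00, 151.22).
triangular fin: A = ½·45·20 = 450.00, centroid at (115.00, 6.67).
ΣA = 17376.99 mm², ΣAx̄ = 898099.54 mm³, ΣAȳ = 1441842.14 mm³.
x̄ = 898099.54/17376.99 = 51.68 mm; ȳ = 1441842.14/17376.99 = 82.97 mm.

x̄ = 51.68 mm, ȳ = 82.97 mm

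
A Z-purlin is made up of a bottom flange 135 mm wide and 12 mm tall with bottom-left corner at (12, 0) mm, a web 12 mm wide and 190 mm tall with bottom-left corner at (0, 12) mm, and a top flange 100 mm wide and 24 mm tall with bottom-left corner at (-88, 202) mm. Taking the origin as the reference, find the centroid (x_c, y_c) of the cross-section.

bottom flange: A = 135 × 12 = 1620.00, centroid at (79.50, 6.00).
web: A = 12 × 190 = 2280.00, centroid at (6.00, 107.00).
top flange: A = 100 × 24 = 2400.00, centroid at (-38.00, 214.00).
ΣA = 6300.00 mm²
ΣAx_c = (1620.00)(79.50) + (2280.00)(6.00) + (2400.00)(-38.00) = 51270.00 mm³
ΣAy_c = (1620.00)(6.00) + (2280.00)(107.00) + (2400.00)(214.00) = 767280.00 mm³
x_c = 51270.00 / 6300.00 = 8.14 mm
y_c = 767280.00 / 6300.00 = 121.79 mm

x_c = 8.14 mm, y_c = 121.79 mm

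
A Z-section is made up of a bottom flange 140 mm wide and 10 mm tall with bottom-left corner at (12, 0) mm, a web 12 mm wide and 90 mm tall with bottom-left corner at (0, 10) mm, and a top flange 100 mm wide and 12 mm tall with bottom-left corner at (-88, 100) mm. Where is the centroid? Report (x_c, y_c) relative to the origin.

x_c = 20.57 mm, y_c = 52.61 mm

Part | A | x̄ᵢ | ȳᵢ | A·x̄ᵢ | A·ȳᵢ
bottom flange | 1400.00 | 82.00 | 5.00 | 114800.00 | 7000.00
web | 1080.00 | 6.00 | 55.00 | 6480.00 | 59400.00
top flange | 1200.00 | -38.00 | 106.00 | -45600.00 | 127200.00
Σ | 3680.00 |  |  | 75680.00 | 193600.00
x_c = 75680.00 / 3680.00 = 20.57 mm
y_c = 193600.00 / 3680.00 = 52.61 mm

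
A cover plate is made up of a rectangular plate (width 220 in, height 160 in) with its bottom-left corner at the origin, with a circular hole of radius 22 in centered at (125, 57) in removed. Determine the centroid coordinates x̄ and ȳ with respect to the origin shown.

x̄ = 109.32 in, ȳ = 81.04 in

Part | A | x̄ᵢ | ȳᵢ | A·x̄ᵢ | A·ȳᵢ
plate | 35200.00 | 110.00 | 80.00 | 3872000.00 | 2816000.00
hole | -1520.53 | 125.00 | 57.00 | -190066.36 | -86670.26
Σ | 33679.47 |  |  | 3681933.64 | 2729329.74
x̄ = 3681933.64 / 33679.47 = 109.32 in
ȳ = 2729329.74 / 33679.47 = 81.04 in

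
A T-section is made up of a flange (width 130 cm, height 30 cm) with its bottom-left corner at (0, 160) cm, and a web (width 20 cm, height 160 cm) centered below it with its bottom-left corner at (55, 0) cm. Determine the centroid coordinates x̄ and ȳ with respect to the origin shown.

x̄ = 65.00 cm, ȳ = 132.18 cm

Part | A | x̄ᵢ | ȳᵢ | A·x̄ᵢ | A·ȳᵢ
web | 3200.00 | 65.00 | 80.00 | 208000.00 | 256000.00
flange | 3900.00 | 65.00 | 175.00 | 253500.00 | 682500.00
Σ | 7100.00 |  |  | 461500.00 | 938500.00
x̄ = 461500.00 / 7100.00 = 65.00 cm
ȳ = 938500.00 / 7100.00 = 132.18 cm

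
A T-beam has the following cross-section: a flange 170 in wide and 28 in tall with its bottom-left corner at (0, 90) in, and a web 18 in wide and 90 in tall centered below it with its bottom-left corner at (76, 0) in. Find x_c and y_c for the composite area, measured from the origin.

web: A = 18 × 90 = 1620.00, centroid at (85.00, 45.00).
flange: A = 170 × 28 = 4760.00, centroid at (85.00, 104.00).
ΣA = 6380.00 in²
ΣAx_c = (1620.00)(85.00) + (4760.00)(85.00) = 542300.00 in³
ΣAy_c = (1620.00)(45.00) + (4760.00)(104.00) = 567940.00 in³
x_c = 542300.00 / 6380.00 = 85.00 in
y_c = 567940.00 / 6380.00 = 89.02 in

x_c = 85.00 in, y_c = 89.02 in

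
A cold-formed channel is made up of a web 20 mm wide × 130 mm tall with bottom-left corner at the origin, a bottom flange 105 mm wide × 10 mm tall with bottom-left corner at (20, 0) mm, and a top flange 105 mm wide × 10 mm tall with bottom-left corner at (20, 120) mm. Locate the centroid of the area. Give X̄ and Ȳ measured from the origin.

X̄ = 37.93 mm, Ȳ = 65.00 mm

web: A = 20 × 130 = 2600.00, centroid at (10.00, 65.00).
bottom flange: A = 105 × 10 = 1050.00, centroid at (72.50, 5.00).
top flange: A = 105 × 10 = 1050.00, centroid at (72.50, 125.00).
ΣA = 4700.00 mm², ΣAX̄ = 178250.00 mm³, ΣAȲ = 305500.00 mm³.
X̄ = 178250.00/4700.00 = 37.93 mm; Ȳ = 305500.00/4700.00 = 65.00 mm.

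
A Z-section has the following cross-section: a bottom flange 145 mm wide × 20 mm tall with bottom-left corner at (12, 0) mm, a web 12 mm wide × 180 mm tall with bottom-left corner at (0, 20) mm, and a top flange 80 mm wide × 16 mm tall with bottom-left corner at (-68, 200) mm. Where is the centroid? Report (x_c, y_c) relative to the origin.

x_c = 35.04 mm, y_c = 84.04 mm

bottom flange: A = 145 × 20 = 2900.00, centroid at (84.50, 10.00).
web: A = 12 × 180 = 2160.00, centroid at (6.00, 110.00).
top flange: A = 80 × 16 = 1280.00, centroid at (-28.00, 208.00).
ΣA = 6340.00 mm²
ΣAx_c = (2900.00)(84.50) + (2160.00)(6.00) + (1280.00)(-28.00) = 222170.00 mm³
ΣAy_c = (2900.00)(10.00) + (2160.00)(110.00) + (1280.00)(208.00) = 532840.00 mm³
x_c = 222170.00 / 6340.00 = 35.04 mm
y_c = 532840.00 / 6340.00 = 84.04 mm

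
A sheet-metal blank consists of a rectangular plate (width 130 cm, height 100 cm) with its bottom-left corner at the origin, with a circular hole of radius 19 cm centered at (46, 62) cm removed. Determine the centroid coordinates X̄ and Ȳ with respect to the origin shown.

X̄ = 66.82 cm, Ȳ = 48.85 cm

plate: A = 130 × 100 = 13000.00, centroid at (65.00, 50.00).
hole: A = −π·19² = -1134.11, centroid at (46.00, 62.00).
ΣA = 11865.89 cm², ΣAX̄ = 792830.71 cm³, ΣAȲ = 579684.87 cm³.
X̄ = 792830.71/11865.89 = 66.82 cm; Ȳ = 579684.87/11865.89 = 48.85 cm.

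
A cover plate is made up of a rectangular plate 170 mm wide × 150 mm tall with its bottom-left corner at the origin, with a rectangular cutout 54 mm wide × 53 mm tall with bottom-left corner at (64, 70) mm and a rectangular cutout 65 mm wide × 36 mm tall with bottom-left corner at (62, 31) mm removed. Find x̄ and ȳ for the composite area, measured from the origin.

Part | A | x̄ᵢ | ȳᵢ | A·x̄ᵢ | A·ȳᵢ
plate | 25500.00 | 85.00 | 75.00 | 2167500.00 | 1912500.00
hole 1 | -2862.00 | 91.00 | 96.50 | -260442.00 | -276183.00
hole 2 | -2340.00 | 94.50 | 49.00 | -221130.00 | -114660.00
Σ | 20298.00 |  |  | 1685928.00 | 1521657.00
x̄ = 1685928.00 / 20298.00 = 83.06 mm
ȳ = 1521657.00 / 20298.00 = 74.97 mm

x̄ = 83.06 mm, ȳ = 74.97 mm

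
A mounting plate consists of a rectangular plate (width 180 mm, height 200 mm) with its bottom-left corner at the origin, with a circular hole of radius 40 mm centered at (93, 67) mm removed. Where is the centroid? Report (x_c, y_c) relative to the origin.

plate: A = 180 × 200 = 36000.00, centroid at (90.00, 100.00).
hole: A = −π·40² = -5026.55, centroid at (93.00, 67.00).
ΣA = 30973.45 mm², ΣAx_c = 2772531.01 mm³, ΣAy_c = 3263221.27 mm³.
x_c = 2772531.01/30973.45 = 89.51 mm; y_c = 3263221.27/30973.45 = 105.36 mm.

x_c = 89.51 mm, y_c = 105.36 mm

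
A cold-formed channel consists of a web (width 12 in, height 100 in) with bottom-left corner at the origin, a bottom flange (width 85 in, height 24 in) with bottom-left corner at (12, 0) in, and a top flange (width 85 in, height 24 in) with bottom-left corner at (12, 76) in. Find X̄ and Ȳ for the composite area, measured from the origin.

web: A = 12 × 100 = 1200.00, centroid at (6.00, 50.00).
bottom flange: A = 85 × 24 = 2040.00, centroid at (54.50, 12.00).
top flange: A = 85 × 24 = 2040.00, centroid at (54.50, 88.00).
ΣA = 5280.00 in², ΣAX̄ = 229560.00 in³, ΣAȲ = 264000.00 in³.
X̄ = 229560.00/5280.00 = 43.48 in; Ȳ = 264000.00/5280.00 = 50.00 in.

X̄ = 43.48 in, Ȳ = 50.00 in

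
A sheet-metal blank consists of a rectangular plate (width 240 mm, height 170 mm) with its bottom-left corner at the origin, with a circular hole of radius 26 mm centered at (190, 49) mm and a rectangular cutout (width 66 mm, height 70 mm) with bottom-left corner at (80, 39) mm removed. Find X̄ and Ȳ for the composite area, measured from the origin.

plate: A = 240 × 170 = 40800.00, centroid at (120.00, 85.00).
hole 1: A = −π·26² = -2123.72, centroid at (190.00, 49.00).
hole 2: A = −(66 × 70) = -4620.00, centroid at (113.00, 74.00).
ΣA = 34056.28 mm²
ΣAX̄ = (40800.00)(120.00) + (-2123.72)(190.00) + (-4620.00)(113.00) = 3970433.84 mm³
ΣAȲ = (40800.00)(85.00) + (-2123.72)(49.00) + (-4620.00)(74.00) = 3022057.88 mm³
X̄ = 3970433.84 / 34056.28 = 116.58 mm
Ȳ = 3022057.88 / 34056.28 = 88.74 mm

X̄ = 116.58 mm, Ȳ = 88.74 mm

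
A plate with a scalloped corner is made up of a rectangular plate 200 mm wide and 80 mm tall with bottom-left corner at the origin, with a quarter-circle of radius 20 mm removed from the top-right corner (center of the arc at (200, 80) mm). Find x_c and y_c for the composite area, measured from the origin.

Part | A | x̄ᵢ | ȳᵢ | A·x̄ᵢ | A·ȳᵢ
plate | 16000.00 | 100.00 | 40.00 | 1600000.00 | 640000.00
removed quarter-circle | -314.16 | 191.51 | 71.51 | -60165.19 | -22466.07
Σ | 15685.84 |  |  | 1539834.81 | 617533.93
x_c = 1539834.81 / 15685.84 = 98.17 mm
y_c = 617533.93 / 15685.84 = 39.37 mm

x_c = 98.17 mm, y_c = 39.37 mm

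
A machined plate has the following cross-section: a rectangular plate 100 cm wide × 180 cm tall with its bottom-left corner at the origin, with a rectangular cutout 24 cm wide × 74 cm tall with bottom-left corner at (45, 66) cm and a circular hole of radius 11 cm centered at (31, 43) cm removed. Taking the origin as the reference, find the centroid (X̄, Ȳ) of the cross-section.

plate: A = 100 × 180 = 18000.00, centroid at (50.00, 90.00).
hole 1: A = −(24 × 74) = -1776.00, centroid at (57.00, 103.00).
hole 2: A = −π·11² = -380.13, centroid at (31.00, 43.00).
ΣA = 15843.87 cm², ΣAX̄ = 786983.89 cm³, ΣAȲ = 1420726.29 cm³.
X̄ = 786983.89/15843.87 = 49.67 cm; Ȳ = 1420726.29/15843.87 = 89.67 cm.

X̄ = 49.67 cm, Ȳ = 89.67 cm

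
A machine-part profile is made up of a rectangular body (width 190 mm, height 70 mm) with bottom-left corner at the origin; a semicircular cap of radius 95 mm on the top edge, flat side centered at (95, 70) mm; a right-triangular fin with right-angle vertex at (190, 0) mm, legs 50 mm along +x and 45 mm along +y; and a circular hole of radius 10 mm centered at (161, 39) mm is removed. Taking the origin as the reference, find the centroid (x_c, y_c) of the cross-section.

x_c = 98.71 mm, y_c = 71.91 mm

rectangular body: A = 190 × 70 = 13300.00, centroid at (95.00, 35.00).
semicircular top: A = ½π·95² = 14176.44, centroid at (95.00, 110.32).
triangular fin: A = ½·50·45 = 1125.00, centroid at (206.67, 15.00).
hole: A = −π·10² = -314.16, centroid at (161.00, 39.00).
ΣA = 28287.28 mm², ΣAx_c = 2792181.86 mm³, ΣAy_c = 2034056.70 mm³.
x_c = 2792181.86/28287.28 = 98.71 mm; y_c = 2034056.70/28287.28 = 71.91 mm.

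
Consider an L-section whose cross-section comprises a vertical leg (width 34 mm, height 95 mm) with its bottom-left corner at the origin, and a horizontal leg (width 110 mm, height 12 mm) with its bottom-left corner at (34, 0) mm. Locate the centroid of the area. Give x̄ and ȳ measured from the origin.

x̄ = 37.89 mm, ȳ = 35.46 mm

vertical leg: A = 34 × 95 = 3230.00, centroid at (17.00, 47.50).
horizontal leg: A = 110 × 12 = 1320.00, centroid at (89.00, 6.00).
ΣA = 4550.00 mm², ΣAx̄ = 172390.00 mm³, ΣAȳ = 161345.00 mm³.
x̄ = 172390.00/4550.00 = 37.89 mm; ȳ = 161345.00/4550.00 = 35.46 mm.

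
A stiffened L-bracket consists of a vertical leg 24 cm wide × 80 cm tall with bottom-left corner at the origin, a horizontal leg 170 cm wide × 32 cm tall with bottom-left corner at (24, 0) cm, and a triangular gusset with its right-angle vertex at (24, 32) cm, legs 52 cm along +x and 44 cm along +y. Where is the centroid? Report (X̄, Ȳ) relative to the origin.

Part | A | x̄ᵢ | ȳᵢ | A·x̄ᵢ | A·ȳᵢ
vertical leg | 1920.00 | 12.00 | 40.00 | 23040.00 | 76800.00
horizontal leg | 5440.00 | 109.00 | 16.00 | 592960.00 | 87040.00
gusset | 1144.00 | 41.33 | 46.67 | 47285.33 | 53386.67
Σ | 8504.00 |  |  | 663285.33 | 217226.67
X̄ = 663285.33 / 8504.00 = 78.00 cm
Ȳ = 217226.67 / 8504.00 = 25.54 cm

X̄ = 78.00 cm, Ȳ = 25.54 cm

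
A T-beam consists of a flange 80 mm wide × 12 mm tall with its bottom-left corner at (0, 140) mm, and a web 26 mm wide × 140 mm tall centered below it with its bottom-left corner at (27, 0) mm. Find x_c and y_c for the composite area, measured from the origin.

web: A = 26 × 140 = 3640.00, centroid at (40.00, 70.00).
flange: A = 80 × 12 = 960.00, centroid at (40.00, 146.00).
ΣA = 4600.00 mm², ΣAx_c = 184000.00 mm³, ΣAy_c = 394960.00 mm³.
x_c = 184000.00/4600.00 = 40.00 mm; y_c = 394960.00/4600.00 = 85.86 mm.

x_c = 40.00 mm, y_c = 85.86 mm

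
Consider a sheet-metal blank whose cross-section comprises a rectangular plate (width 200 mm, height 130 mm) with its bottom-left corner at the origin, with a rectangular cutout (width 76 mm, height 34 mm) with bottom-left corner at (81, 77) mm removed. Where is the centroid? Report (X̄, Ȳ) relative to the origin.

X̄ = 97.90 mm, Ȳ = 61.80 mm

Part | A | x̄ᵢ | ȳᵢ | A·x̄ᵢ | A·ȳᵢ
plate | 26000.00 | 100.00 | 65.00 | 2600000.00 | 1690000.00
hole | -2584.00 | 119.00 | 94.00 | -307496.00 | -242896.00
Σ | 23416.00 |  |  | 2292504.00 | 1447104.00
X̄ = 2292504.00 / 23416.00 = 97.90 mm
Ȳ = 1447104.00 / 23416.00 = 61.80 mm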